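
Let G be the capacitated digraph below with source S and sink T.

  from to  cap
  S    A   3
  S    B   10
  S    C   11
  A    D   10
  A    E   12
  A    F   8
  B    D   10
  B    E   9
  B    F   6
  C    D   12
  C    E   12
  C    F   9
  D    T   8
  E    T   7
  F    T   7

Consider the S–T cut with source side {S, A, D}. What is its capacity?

49

Edges leaving {S, A, D}: S→B (10), S→C (11), A→E (12), A→F (8), D→T (8).
Cut capacity = 10 + 11 + 12 + 8 + 8 = 49.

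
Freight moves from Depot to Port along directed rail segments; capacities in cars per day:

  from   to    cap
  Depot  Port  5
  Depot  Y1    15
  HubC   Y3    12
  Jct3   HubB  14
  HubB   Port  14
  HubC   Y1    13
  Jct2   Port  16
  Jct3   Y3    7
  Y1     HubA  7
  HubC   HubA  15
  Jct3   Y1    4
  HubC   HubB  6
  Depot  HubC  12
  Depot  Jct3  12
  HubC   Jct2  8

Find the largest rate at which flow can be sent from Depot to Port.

Augment Depot→Port: bottleneck 5, flow now 5.
Augment Depot→HubC→HubB→Port: bottleneck 6, flow now 11.
Augment Depot→HubC→Jct2→Port: bottleneck 6, flow now 17.
Augment Depot→Jct3→HubB→Port: bottleneck 8, flow now 25.
Augment Depot→Jct3→HubB→HubC→Jct2→Port: bottleneck 2, flow now 27. (uses reverse residual edge)
No augmenting path remains; maximum flow = 27.
In the residual graph, reachable from Depot: {Depot, HubC, Jct3, HubB, Y3, Y1, HubA}.
Min-cut edges: Depot→Port (5), HubC→Jct2 (8), HubB→Port (14); capacity 5 + 8 + 14 = 27.
This cut is saturated, so no flow can exceed 27.

27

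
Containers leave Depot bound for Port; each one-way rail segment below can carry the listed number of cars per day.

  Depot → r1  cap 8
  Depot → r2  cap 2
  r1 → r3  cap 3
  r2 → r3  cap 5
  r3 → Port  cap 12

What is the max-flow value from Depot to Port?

Augment Depot→r1→r3→Port: bottleneck 3, flow now 3.
Augment Depot→r2→r3→Port: bottleneck 2, flow now 5.
No augmenting path remains; maximum flow = 5.
In the residual graph, reachable from Depot: {Depot, r1}.
Min-cut edges: Depot→r2 (2), r1→r3 (3); capacity 2 + 3 = 5.
This cut is saturated, so no flow can exceed 5.

5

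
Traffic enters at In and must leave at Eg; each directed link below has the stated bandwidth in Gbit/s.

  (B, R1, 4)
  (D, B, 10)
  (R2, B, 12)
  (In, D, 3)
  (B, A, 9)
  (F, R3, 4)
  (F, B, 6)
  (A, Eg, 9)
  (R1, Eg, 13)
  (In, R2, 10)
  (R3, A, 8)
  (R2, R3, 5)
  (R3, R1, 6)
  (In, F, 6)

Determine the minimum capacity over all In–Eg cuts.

19

Augment In→R2→B→A→Eg: bottleneck 9, flow now 9.
Augment In→R2→B→R1→Eg: bottleneck 1, flow now 10.
Augment In→D→B→R1→Eg: bottleneck 3, flow now 13.
Augment In→F→R3→R1→Eg: bottleneck 4, flow now 17.
Augment In→F→B→R2→R3→R1→Eg: bottleneck 2, flow now 19. (uses reverse residual edge)
No augmenting path remains; maximum flow = 19.
By max-flow min-cut, the minimum cut capacity equals the max flow.
In the residual graph, reachable from In: {In}.
Min-cut edges: In→R2 (10), In→D (3), In→F (6); capacity 10 + 3 + 6 = 19.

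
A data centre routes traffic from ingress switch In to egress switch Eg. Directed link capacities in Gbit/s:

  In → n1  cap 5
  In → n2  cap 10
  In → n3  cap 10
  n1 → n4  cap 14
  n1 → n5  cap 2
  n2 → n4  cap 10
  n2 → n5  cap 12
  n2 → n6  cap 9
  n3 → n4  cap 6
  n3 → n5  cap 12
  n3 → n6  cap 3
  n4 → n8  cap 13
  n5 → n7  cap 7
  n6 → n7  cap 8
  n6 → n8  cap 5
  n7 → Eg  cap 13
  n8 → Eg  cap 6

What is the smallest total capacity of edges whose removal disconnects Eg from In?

19

Augment In→n1→n4→n8→Eg: bottleneck 5, flow now 5.
Augment In→n2→n4→n8→Eg: bottleneck 1, flow now 6.
Augment In→n2→n5→n7→Eg: bottleneck 7, flow now 13.
Augment In→n2→n6→n7→Eg: bottleneck 2, flow now 15.
Augment In→n3→n6→n7→Eg: bottleneck 3, flow now 18.
Augment In→n3→n4→n2→n6→n7→Eg: bottleneck 1, flow now 19. (uses reverse residual edge)
No augmenting path remains; maximum flow = 19.
By max-flow min-cut, the minimum cut capacity equals the max flow.
In the residual graph, reachable from In: {In, n1, n2, n3, n4, n5, n6, n7, n8}.
Min-cut edges: n7→Eg (13), n8→Eg (6); capacity 13 + 6 = 19.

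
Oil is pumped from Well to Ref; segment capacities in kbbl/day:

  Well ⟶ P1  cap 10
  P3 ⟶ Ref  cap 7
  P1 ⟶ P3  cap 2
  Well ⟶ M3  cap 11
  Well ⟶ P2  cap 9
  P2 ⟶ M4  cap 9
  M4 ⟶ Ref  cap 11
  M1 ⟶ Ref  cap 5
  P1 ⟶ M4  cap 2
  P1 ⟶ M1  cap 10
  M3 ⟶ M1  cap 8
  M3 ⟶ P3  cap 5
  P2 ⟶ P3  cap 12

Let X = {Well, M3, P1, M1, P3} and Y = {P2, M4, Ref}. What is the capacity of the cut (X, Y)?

23

Edges leaving {Well, M3, P1, M1, P3}: Well→P2 (9), P1→M4 (2), M1→Ref (5), P3→Ref (7).
Cut capacity = 9 + 2 + 5 + 7 = 23.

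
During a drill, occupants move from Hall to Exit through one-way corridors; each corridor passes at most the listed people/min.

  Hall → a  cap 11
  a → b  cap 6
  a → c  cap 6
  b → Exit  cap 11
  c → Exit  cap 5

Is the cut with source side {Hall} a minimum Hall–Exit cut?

Given cut capacity: 11 = 11.
Augment Hall→a→b→Exit: bottleneck 6, flow now 6.
Augment Hall→a→c→Exit: bottleneck 5, flow now 11.
No augmenting path remains; maximum flow = 11.
Cut capacity 11 equals the max flow, so it is a minimum cut.

Yes — it is a minimum cut (capacity 11).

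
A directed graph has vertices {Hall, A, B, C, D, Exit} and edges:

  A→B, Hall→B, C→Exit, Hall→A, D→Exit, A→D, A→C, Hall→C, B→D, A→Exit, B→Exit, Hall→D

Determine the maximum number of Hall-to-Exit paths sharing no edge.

Assign every edge capacity 1; by Menger, the answer equals the max flow.
Path Hall→A→Exit (+1); total 1.
Path Hall→B→Exit (+1); total 2.
Path Hall→C→Exit (+1); total 3.
Path Hall→D→Exit (+1); total 4.
No residual Hall→Exit path; max flow = 4.
Certifying cut of size 4: {Hall→A, Hall→B, Hall→C, Hall→D}.

4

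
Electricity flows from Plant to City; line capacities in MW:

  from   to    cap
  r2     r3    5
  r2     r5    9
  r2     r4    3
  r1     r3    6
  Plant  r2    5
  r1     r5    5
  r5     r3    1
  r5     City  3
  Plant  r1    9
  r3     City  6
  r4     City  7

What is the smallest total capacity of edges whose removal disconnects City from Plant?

12

Augment Plant→r1→r3→City: bottleneck 6, flow now 6.
Augment Plant→r1→r5→City: bottleneck 3, flow now 9.
Augment Plant→r2→r4→City: bottleneck 3, flow now 12.
No augmenting path remains; maximum flow = 12.
By max-flow min-cut, the minimum cut capacity equals the max flow.
In the residual graph, reachable from Plant: {Plant, r1, r2, r3, r5}.
Min-cut edges: r2→r4 (3), r3→City (6), r5→City (3); capacity 3 + 6 + 3 = 12.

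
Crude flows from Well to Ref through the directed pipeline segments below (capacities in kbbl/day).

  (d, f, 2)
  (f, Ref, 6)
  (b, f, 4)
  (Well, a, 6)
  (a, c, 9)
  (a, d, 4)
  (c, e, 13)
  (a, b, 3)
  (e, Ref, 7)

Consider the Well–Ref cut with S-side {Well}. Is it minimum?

Given cut capacity: 6 = 6.
Augment Well→a→b→f→Ref: bottleneck 3, flow now 3.
Augment Well→a→c→e→Ref: bottleneck 3, flow now 6.
No augmenting path remains; maximum flow = 6.
Cut capacity 6 equals the max flow, so it is a minimum cut.

Yes — it is a minimum cut (capacity 6).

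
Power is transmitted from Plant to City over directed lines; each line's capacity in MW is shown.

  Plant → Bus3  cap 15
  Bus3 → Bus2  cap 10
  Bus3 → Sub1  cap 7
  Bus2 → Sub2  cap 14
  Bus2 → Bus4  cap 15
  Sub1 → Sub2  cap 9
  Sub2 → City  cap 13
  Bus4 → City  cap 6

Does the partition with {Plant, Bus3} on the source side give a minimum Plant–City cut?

No — its capacity is 17, but the minimum cut has capacity 15.

Given cut capacity: 10 + 7 = 17.
Augment Plant→Bus3→Bus2→Sub2→City: bottleneck 10, flow now 10.
Augment Plant→Bus3→Sub1→Sub2→City: bottleneck 3, flow now 13.
Augment Plant→Bus3→Sub1→Sub2→Bus2→Bus4→City: bottleneck 2, flow now 15. (uses reverse residual edge)
No augmenting path remains; maximum flow = 15.
In the residual graph, reachable from Plant: {Plant}.
Min-cut edges: Plant→Bus3 (15); capacity 15 = 15.
Cut capacity 17 exceeds the max flow 15, so it is not minimum.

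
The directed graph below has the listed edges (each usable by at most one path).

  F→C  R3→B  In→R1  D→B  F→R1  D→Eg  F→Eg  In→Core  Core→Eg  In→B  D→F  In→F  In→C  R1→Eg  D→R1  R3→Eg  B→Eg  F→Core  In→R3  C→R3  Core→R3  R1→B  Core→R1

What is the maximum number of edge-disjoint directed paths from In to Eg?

5

Assign every edge capacity 1; by Menger, the answer equals the max flow.
Path In→Core→Eg (+1); total 1.
Path In→R3→Eg (+1); total 2.
Path In→F→Eg (+1); total 3.
Path In→R1→Eg (+1); total 4.
Path In→B→Eg (+1); total 5.
No residual In→Eg path; max flow = 5.
Certifying cut of size 5: {B→Eg, In→Core, In→F, In→R1, R3→Eg}.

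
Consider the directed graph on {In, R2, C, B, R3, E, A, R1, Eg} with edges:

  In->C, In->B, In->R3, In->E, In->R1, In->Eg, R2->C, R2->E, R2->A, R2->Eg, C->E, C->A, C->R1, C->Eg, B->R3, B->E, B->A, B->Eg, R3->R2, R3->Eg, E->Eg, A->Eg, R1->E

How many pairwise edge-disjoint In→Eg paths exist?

Assign every edge capacity 1; by Menger, the answer equals the max flow.
Path In→Eg (+1); total 1.
Path In→C→Eg (+1); total 2.
Path In→B→Eg (+1); total 3.
Path In→R3→Eg (+1); total 4.
Path In→E→Eg (+1); total 5.
No residual In→Eg path; max flow = 5.
Certifying cut of size 5: {E→Eg, In→B, In→C, In→Eg, In→R3}.

5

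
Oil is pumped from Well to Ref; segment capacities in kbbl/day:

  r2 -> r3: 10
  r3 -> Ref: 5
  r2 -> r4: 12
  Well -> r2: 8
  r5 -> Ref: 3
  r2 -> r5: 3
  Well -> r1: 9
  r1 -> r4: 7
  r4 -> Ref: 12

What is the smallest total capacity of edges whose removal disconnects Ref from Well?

Augment Well→r1→r4→Ref: bottleneck 7, flow now 7.
Augment Well→r2→r3→Ref: bottleneck 5, flow now 12.
Augment Well→r2→r4→Ref: bottleneck 3, flow now 15.
No augmenting path remains; maximum flow = 15.
By max-flow min-cut, the minimum cut capacity equals the max flow.
In the residual graph, reachable from Well: {Well, r1}.
Min-cut edges: Well→r2 (8), r1→r4 (7); capacity 8 + 7 = 15.

15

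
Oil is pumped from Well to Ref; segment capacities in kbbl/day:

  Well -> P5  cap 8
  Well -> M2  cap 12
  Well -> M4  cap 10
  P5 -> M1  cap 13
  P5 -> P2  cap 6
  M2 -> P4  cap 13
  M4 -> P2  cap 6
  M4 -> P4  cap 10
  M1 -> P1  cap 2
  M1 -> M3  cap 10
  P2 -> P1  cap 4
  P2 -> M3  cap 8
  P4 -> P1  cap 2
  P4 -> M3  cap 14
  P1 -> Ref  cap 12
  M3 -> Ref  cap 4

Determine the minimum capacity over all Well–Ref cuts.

12

Augment Well→P5→M1→P1→Ref: bottleneck 2, flow now 2.
Augment Well→P5→M1→M3→Ref: bottleneck 4, flow now 6.
Augment Well→P5→P2→P1→Ref: bottleneck 2, flow now 8.
Augment Well→M2→P4→P1→Ref: bottleneck 2, flow now 10.
Augment Well→M4→P2→P1→Ref: bottleneck 2, flow now 12.
No augmenting path remains; maximum flow = 12.
By max-flow min-cut, the minimum cut capacity equals the max flow.
In the residual graph, reachable from Well: {Well, P5, M2, M4, M1, P2, P4, M3}.
Min-cut edges: M1→P1 (2), P2→P1 (4), P4→P1 (2), M3→Ref (4); capacity 2 + 4 + 2 + 4 = 12.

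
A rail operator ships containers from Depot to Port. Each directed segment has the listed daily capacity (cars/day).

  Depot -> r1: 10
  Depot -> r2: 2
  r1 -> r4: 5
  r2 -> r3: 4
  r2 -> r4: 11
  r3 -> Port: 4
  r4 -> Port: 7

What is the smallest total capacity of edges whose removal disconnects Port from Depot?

7

Augment Depot→r1→r4→Port: bottleneck 5, flow now 5.
Augment Depot→r2→r3→Port: bottleneck 2, flow now 7.
No augmenting path remains; maximum flow = 7.
By max-flow min-cut, the minimum cut capacity equals the max flow.
In the residual graph, reachable from Depot: {Depot, r1}.
Min-cut edges: Depot→r2 (2), r1→r4 (5); capacity 2 + 5 = 7.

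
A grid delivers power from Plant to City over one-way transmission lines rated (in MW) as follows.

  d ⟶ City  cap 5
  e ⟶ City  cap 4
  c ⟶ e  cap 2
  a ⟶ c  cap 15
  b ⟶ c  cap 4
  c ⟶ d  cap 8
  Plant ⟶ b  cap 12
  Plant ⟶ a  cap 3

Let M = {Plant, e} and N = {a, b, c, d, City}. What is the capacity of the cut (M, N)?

Edges leaving {Plant, e}: Plant→a (3), Plant→b (12), e→City (4).
Cut capacity = 3 + 12 + 4 = 19.

19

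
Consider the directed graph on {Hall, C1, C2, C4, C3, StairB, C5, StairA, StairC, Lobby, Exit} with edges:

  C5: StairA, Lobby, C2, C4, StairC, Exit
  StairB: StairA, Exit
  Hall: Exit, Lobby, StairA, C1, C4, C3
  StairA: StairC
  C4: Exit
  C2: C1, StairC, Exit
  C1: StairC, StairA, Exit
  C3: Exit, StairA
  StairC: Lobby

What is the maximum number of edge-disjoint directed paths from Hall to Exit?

4

Assign every edge capacity 1; by Menger, the answer equals the max flow.
Path Hall→Exit (+1); total 1.
Path Hall→C1→Exit (+1); total 2.
Path Hall→C4→Exit (+1); total 3.
Path Hall→C3→Exit (+1); total 4.
No residual Hall→Exit path; max flow = 4.
Certifying cut of size 4: {Hall→C1, Hall→C3, Hall→C4, Hall→Exit}.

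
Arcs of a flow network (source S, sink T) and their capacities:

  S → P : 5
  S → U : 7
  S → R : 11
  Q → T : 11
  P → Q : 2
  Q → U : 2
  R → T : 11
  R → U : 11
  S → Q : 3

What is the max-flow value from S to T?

16

Augment S→Q→T: bottleneck 3, flow now 3.
Augment S→R→T: bottleneck 11, flow now 14.
Augment S→P→Q→T: bottleneck 2, flow now 16.
No augmenting path remains; maximum flow = 16.
In the residual graph, reachable from S: {S, P, U}.
Min-cut edges: S→Q (3), S→R (11), P→Q (2); capacity 3 + 11 + 2 = 16.
This cut is saturated, so no flow can exceed 16.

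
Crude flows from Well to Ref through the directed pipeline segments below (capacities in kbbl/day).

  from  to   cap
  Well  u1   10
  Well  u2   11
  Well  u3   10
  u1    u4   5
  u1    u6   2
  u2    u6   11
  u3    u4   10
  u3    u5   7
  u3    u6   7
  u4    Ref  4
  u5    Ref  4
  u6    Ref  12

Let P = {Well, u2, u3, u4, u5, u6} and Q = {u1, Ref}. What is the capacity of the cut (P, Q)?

Edges leaving {Well, u2, u3, u4, u5, u6}: Well→u1 (10), u4→Ref (4), u5→Ref (4), u6→Ref (12).
Cut capacity = 10 + 4 + 4 + 12 = 30.

30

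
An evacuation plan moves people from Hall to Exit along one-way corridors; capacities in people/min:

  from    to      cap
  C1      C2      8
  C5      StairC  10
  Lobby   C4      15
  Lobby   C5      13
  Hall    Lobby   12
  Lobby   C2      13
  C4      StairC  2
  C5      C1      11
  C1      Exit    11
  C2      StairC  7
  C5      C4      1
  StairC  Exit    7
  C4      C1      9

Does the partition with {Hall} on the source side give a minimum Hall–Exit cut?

Yes — it is a minimum cut (capacity 12).

Given cut capacity: 12 = 12.
Augment Hall→Lobby→C2→StairC→Exit: bottleneck 7, flow now 7.
Augment Hall→Lobby→C5→C1→Exit: bottleneck 5, flow now 12.
No augmenting path remains; maximum flow = 12.
Cut capacity 12 equals the max flow, so it is a minimum cut.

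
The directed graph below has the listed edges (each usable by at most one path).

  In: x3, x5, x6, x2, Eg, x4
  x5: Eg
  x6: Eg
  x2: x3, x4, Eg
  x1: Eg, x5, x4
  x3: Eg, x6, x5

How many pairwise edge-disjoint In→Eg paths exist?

Assign every edge capacity 1; by Menger, the answer equals the max flow.
Path In→Eg (+1); total 1.
Path In→x2→Eg (+1); total 2.
Path In→x3→Eg (+1); total 3.
Path In→x5→Eg (+1); total 4.
Path In→x6→Eg (+1); total 5.
No residual In→Eg path; max flow = 5.
Certifying cut of size 5: {In→Eg, In→x2, In→x3, In→x5, In→x6}.

5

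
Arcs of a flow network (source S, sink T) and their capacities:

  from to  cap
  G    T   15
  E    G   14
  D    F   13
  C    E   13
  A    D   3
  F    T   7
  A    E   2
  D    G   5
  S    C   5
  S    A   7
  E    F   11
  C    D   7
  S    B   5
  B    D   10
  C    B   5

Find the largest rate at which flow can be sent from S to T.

Augment S→A→D→F→T: bottleneck 3, flow now 3.
Augment S→A→E→F→T: bottleneck 2, flow now 5.
Augment S→B→D→F→T: bottleneck 2, flow now 7.
Augment S→B→D→G→T: bottleneck 3, flow now 10.
Augment S→C→D→G→T: bottleneck 2, flow now 12.
Augment S→C→E→G→T: bottleneck 3, flow now 15.
No augmenting path remains; maximum flow = 15.
In the residual graph, reachable from S: {S, A}.
Min-cut edges: S→B (5), S→C (5), A→D (3), A→E (2); capacity 5 + 5 + 3 + 2 = 15.
This cut is saturated, so no flow can exceed 15.

15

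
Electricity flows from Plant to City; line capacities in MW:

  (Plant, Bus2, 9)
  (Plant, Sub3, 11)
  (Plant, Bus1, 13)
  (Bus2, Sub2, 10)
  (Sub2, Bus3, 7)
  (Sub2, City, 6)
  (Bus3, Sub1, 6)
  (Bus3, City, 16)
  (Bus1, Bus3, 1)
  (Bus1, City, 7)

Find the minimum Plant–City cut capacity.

17

Augment Plant→Bus1→City: bottleneck 7, flow now 7.
Augment Plant→Bus2→Sub2→City: bottleneck 6, flow now 13.
Augment Plant→Bus1→Bus3→City: bottleneck 1, flow now 14.
Augment Plant→Bus2→Sub2→Bus3→City: bottleneck 3, flow now 17.
No augmenting path remains; maximum flow = 17.
By max-flow min-cut, the minimum cut capacity equals the max flow.
In the residual graph, reachable from Plant: {Plant, Sub3, Bus1}.
Min-cut edges: Plant→Bus2 (9), Bus1→Bus3 (1), Bus1→City (7); capacity 9 + 1 + 7 = 17.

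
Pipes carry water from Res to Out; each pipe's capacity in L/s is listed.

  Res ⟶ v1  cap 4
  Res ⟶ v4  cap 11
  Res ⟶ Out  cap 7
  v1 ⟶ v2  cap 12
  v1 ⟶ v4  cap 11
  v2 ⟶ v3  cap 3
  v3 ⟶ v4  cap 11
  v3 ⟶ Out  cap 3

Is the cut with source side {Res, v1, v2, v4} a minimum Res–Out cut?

Given cut capacity: 7 + 3 = 10.
Augment Res→Out: bottleneck 7, flow now 7.
Augment Res→v1→v2→v3→Out: bottleneck 3, flow now 10.
No augmenting path remains; maximum flow = 10.
Cut capacity 10 equals the max flow, so it is a minimum cut.

Yes — it is a minimum cut (capacity 10).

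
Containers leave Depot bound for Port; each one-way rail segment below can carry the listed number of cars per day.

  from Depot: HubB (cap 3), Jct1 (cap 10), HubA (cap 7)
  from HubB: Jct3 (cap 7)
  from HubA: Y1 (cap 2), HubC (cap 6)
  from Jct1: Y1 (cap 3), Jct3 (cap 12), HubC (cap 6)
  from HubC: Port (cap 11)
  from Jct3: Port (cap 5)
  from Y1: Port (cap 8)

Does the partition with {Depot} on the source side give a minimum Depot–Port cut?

Given cut capacity: 3 + 7 + 10 = 20.
Augment Depot→HubB→Jct3→Port: bottleneck 3, flow now 3.
Augment Depot→HubA→HubC→Port: bottleneck 6, flow now 9.
Augment Depot→HubA→Y1→Port: bottleneck 1, flow now 10.
Augment Depot→Jct1→HubC→Port: bottleneck 5, flow now 15.
Augment Depot→Jct1→Jct3→Port: bottleneck 2, flow now 17.
Augment Depot→Jct1→Y1→Port: bottleneck 3, flow now 20.
No augmenting path remains; maximum flow = 20.
Cut capacity 20 equals the max flow, so it is a minimum cut.

Yes — it is a minimum cut (capacity 20).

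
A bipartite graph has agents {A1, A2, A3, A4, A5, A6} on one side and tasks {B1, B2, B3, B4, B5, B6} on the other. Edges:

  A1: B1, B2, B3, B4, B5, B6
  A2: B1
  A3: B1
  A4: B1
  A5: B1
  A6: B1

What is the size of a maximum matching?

2

Unit-capacity flow: source→left, listed edges, right→sink; max matching = max flow.
Augmenting path A1→B1 (+1); matched 1.
Augmenting path A2→B1→A1→B2 (+1); matched 2.
No augmenting path remains; maximum matching = 2.
König certificate: {A1, B1} is a vertex cover of size 2 (every listed pair touches it), so no matching can be larger.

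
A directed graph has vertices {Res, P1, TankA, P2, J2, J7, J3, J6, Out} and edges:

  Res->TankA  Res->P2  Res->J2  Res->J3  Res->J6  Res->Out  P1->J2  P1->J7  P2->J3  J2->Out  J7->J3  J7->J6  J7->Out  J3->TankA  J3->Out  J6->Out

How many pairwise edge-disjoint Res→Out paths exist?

4

Assign every edge capacity 1; by Menger, the answer equals the max flow.
Path Res→Out (+1); total 1.
Path Res→J2→Out (+1); total 2.
Path Res→J3→Out (+1); total 3.
Path Res→J6→Out (+1); total 4.
No residual Res→Out path; max flow = 4.
Certifying cut of size 4: {J3→Out, Res→J2, Res→J6, Res→Out}.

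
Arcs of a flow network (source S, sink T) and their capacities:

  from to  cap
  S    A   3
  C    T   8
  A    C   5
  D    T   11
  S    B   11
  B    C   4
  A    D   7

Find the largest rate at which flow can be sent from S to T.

Augment S→A→C→T: bottleneck 3, flow now 3.
Augment S→B→C→T: bottleneck 4, flow now 7.
No augmenting path remains; maximum flow = 7.
In the residual graph, reachable from S: {S, B}.
Min-cut edges: S→A (3), B→C (4); capacity 3 + 4 = 7.
This cut is saturated, so no flow can exceed 7.

7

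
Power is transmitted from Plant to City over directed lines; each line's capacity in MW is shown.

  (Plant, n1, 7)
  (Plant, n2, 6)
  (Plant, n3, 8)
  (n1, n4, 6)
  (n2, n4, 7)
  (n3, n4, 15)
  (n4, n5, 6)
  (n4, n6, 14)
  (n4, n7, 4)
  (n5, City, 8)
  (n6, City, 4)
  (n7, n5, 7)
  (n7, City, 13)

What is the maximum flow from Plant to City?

14

Augment Plant→n1→n4→n5→City: bottleneck 6, flow now 6.
Augment Plant→n2→n4→n6→City: bottleneck 4, flow now 10.
Augment Plant→n2→n4→n7→City: bottleneck 2, flow now 12.
Augment Plant→n3→n4→n7→City: bottleneck 2, flow now 14.
No augmenting path remains; maximum flow = 14.
In the residual graph, reachable from Plant: {Plant, n1, n2, n3, n4, n6}.
Min-cut edges: n4→n5 (6), n4→n7 (4), n6→City (4); capacity 6 + 4 + 4 = 14.
This cut is saturated, so no flow can exceed 14.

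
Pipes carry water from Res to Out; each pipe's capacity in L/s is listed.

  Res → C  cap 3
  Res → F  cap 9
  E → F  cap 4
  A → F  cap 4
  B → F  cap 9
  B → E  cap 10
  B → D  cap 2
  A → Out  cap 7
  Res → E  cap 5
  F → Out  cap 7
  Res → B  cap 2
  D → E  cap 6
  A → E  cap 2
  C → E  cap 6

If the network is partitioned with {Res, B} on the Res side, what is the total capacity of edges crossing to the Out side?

Edges leaving {Res, B}: Res→C (3), Res→E (5), Res→F (9), B→D (2), B→E (10), B→F (9).
Cut capacity = 3 + 5 + 9 + 2 + 10 + 9 = 38.

38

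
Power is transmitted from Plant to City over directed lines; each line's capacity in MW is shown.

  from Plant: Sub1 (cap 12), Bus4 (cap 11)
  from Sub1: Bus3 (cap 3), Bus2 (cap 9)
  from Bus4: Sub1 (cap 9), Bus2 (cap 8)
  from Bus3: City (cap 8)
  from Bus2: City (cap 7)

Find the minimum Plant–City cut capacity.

Augment Plant→Sub1→Bus3→City: bottleneck 3, flow now 3.
Augment Plant→Sub1→Bus2→City: bottleneck 7, flow now 10.
No augmenting path remains; maximum flow = 10.
By max-flow min-cut, the minimum cut capacity equals the max flow.
In the residual graph, reachable from Plant: {Plant, Sub1, Bus4, Bus2}.
Min-cut edges: Sub1→Bus3 (3), Bus2→City (7); capacity 3 + 7 = 10.

10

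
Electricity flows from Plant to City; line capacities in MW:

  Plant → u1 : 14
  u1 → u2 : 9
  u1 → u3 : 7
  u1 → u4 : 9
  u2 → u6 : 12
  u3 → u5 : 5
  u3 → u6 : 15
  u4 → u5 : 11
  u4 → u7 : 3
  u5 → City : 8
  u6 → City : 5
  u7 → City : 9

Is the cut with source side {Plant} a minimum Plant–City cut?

Yes — it is a minimum cut (capacity 14).

Given cut capacity: 14 = 14.
Augment Plant→u1→u2→u6→City: bottleneck 5, flow now 5.
Augment Plant→u1→u3→u5→City: bottleneck 5, flow now 10.
Augment Plant→u1→u4→u5→City: bottleneck 3, flow now 13.
Augment Plant→u1→u4→u7→City: bottleneck 1, flow now 14.
No augmenting path remains; maximum flow = 14.
Cut capacity 14 equals the max flow, so it is a minimum cut.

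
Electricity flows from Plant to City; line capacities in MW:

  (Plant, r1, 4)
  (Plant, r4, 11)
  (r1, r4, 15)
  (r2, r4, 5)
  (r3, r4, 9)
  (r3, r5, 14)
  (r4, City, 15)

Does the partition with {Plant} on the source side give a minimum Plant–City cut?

Yes — it is a minimum cut (capacity 15).

Given cut capacity: 4 + 11 = 15.
Augment Plant→r4→City: bottleneck 11, flow now 11.
Augment Plant→r1→r4→City: bottleneck 4, flow now 15.
No augmenting path remains; maximum flow = 15.
Cut capacity 15 equals the max flow, so it is a minimum cut.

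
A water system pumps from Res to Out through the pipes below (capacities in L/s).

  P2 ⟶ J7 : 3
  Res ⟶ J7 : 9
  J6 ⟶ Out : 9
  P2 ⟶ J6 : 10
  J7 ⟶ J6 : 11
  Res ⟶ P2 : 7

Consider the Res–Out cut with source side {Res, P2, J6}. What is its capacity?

Edges leaving {Res, P2, J6}: Res→J7 (9), P2→J7 (3), J6→Out (9).
Cut capacity = 9 + 3 + 9 = 21.

21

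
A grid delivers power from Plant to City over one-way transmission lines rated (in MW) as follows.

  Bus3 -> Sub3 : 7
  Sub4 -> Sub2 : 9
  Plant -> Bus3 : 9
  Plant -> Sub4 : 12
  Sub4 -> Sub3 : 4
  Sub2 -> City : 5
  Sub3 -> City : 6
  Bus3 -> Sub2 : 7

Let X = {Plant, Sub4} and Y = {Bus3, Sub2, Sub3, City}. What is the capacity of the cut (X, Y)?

22

Edges leaving {Plant, Sub4}: Plant→Bus3 (9), Sub4→Sub2 (9), Sub4→Sub3 (4).
Cut capacity = 9 + 9 + 4 = 22.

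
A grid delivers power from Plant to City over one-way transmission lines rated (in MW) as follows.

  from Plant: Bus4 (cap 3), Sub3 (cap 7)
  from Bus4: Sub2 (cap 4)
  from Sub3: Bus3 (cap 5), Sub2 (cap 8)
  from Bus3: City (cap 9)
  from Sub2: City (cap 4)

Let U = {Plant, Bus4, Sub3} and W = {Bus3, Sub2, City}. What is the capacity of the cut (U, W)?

17

Edges leaving {Plant, Bus4, Sub3}: Bus4→Sub2 (4), Sub3→Bus3 (5), Sub3→Sub2 (8).
Cut capacity = 4 + 5 + 8 = 17.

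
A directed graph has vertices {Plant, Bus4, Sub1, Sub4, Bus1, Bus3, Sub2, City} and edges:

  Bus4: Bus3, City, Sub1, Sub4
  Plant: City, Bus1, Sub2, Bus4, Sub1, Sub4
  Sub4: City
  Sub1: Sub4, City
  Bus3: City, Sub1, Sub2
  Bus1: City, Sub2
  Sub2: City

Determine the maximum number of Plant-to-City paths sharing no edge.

Assign every edge capacity 1; by Menger, the answer equals the max flow.
Path Plant→City (+1); total 1.
Path Plant→Bus4→City (+1); total 2.
Path Plant→Sub1→City (+1); total 3.
Path Plant→Sub4→City (+1); total 4.
Path Plant→Bus1→City (+1); total 5.
Path Plant→Sub2→City (+1); total 6.
No residual Plant→City path; max flow = 6.
Certifying cut of size 6: {Plant→Bus1, Plant→Bus4, Plant→City, Plant→Sub1, Plant→Sub2, Plant→Sub4}.

6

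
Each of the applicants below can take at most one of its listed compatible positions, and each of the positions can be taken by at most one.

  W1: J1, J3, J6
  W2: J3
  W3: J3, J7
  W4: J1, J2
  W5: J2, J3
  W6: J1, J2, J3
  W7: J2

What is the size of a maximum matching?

Unit-capacity flow: source→left, listed edges, right→sink; max matching = max flow.
Augmenting path W1→J1 (+1); matched 1.
Augmenting path W2→J3 (+1); matched 2.
Augmenting path W3→J7 (+1); matched 3.
Augmenting path W4→J2 (+1); matched 4.
Augmenting path W6→J1→W1→J6 (+1); matched 5.
No augmenting path remains; maximum matching = 5.
König certificate: {W1, W3, J1, J2, J3} is a vertex cover of size 5 (every listed pair touches it), so no matching can be larger.

5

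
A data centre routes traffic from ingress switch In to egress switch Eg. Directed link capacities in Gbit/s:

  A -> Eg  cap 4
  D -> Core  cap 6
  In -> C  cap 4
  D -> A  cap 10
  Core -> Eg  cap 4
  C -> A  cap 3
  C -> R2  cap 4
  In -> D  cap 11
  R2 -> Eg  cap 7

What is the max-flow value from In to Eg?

Augment In→C→A→Eg: bottleneck 3, flow now 3.
Augment In→C→R2→Eg: bottleneck 1, flow now 4.
Augment In→D→A→Eg: bottleneck 1, flow now 5.
Augment In→D→Core→Eg: bottleneck 4, flow now 9.
Augment In→D→A→C→R2→Eg: bottleneck 3, flow now 12. (uses reverse residual edge)
No augmenting path remains; maximum flow = 12.
In the residual graph, reachable from In: {In, D, A, Core}.
Min-cut edges: In→C (4), A→Eg (4), Core→Eg (4); capacity 4 + 4 + 4 = 12.
This cut is saturated, so no flow can exceed 12.

12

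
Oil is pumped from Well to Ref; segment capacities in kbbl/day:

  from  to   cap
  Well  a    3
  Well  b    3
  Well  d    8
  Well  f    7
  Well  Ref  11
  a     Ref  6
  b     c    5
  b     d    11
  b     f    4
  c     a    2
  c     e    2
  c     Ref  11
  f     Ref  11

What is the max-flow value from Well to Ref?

24

Augment Well→Ref: bottleneck 11, flow now 11.
Augment Well→a→Ref: bottleneck 3, flow now 14.
Augment Well→f→Ref: bottleneck 7, flow now 21.
Augment Well→b→c→Ref: bottleneck 3, flow now 24.
No augmenting path remains; maximum flow = 24.
In the residual graph, reachable from Well: {Well, d}.
Min-cut edges: Well→a (3), Well→b (3), Well→f (7), Well→Ref (11); capacity 3 + 3 + 7 + 11 = 24.
This cut is saturated, so no flow can exceed 24.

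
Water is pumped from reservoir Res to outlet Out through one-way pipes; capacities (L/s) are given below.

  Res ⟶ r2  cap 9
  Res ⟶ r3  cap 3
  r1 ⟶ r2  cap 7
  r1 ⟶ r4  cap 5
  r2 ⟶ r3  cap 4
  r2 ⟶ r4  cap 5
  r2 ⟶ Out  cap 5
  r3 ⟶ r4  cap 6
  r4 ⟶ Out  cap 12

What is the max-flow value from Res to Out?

Augment Res→r2→Out: bottleneck 5, flow now 5.
Augment Res→r2→r4→Out: bottleneck 4, flow now 9.
Augment Res→r3→r4→Out: bottleneck 3, flow now 12.
No augmenting path remains; maximum flow = 12.
In the residual graph, reachable from Res: {Res}.
Min-cut edges: Res→r2 (9), Res→r3 (3); capacity 9 + 3 = 12.
This cut is saturated, so no flow can exceed 12.

12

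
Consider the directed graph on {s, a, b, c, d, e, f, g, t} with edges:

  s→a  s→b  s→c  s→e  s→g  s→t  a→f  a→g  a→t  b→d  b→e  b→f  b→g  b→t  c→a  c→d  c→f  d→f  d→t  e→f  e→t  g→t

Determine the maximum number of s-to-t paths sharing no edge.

6

Assign every edge capacity 1; by Menger, the answer equals the max flow.
Path s→t (+1); total 1.
Path s→a→t (+1); total 2.
Path s→b→t (+1); total 3.
Path s→e→t (+1); total 4.
Path s→g→t (+1); total 5.
Path s→c→d→t (+1); total 6.
No residual s→t path; max flow = 6.
Certifying cut of size 6: {s→a, s→b, s→c, s→e, s→g, s→t}.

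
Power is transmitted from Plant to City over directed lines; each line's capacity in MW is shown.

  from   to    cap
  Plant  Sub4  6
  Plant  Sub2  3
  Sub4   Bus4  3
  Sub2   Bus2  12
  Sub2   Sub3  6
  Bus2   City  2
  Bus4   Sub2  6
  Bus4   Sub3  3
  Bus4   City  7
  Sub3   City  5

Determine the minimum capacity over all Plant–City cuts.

Augment Plant→Sub4→Bus4→City: bottleneck 3, flow now 3.
Augment Plant→Sub2→Bus2→City: bottleneck 2, flow now 5.
Augment Plant→Sub2→Sub3→City: bottleneck 1, flow now 6.
No augmenting path remains; maximum flow = 6.
By max-flow min-cut, the minimum cut capacity equals the max flow.
In the residual graph, reachable from Plant: {Plant, Sub4}.
Min-cut edges: Plant→Sub2 (3), Sub4→Bus4 (3); capacity 3 + 3 = 6.

6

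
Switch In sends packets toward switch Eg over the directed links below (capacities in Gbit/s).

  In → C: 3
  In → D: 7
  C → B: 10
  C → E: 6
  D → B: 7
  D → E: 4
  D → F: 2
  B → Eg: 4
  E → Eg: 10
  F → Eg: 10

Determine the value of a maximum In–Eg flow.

10

Augment In→C→B→Eg: bottleneck 3, flow now 3.
Augment In→D→B→Eg: bottleneck 1, flow now 4.
Augment In→D→E→Eg: bottleneck 4, flow now 8.
Augment In→D→F→Eg: bottleneck 2, flow now 10.
No augmenting path remains; maximum flow = 10.
In the residual graph, reachable from In: {In}.
Min-cut edges: In→C (3), In→D (7); capacity 3 + 7 = 10.
This cut is saturated, so no flow can exceed 10.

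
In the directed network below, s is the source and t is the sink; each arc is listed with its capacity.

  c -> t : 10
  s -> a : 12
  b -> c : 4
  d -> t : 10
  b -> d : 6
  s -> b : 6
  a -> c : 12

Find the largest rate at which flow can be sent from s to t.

16

Augment s→a→c→t: bottleneck 10, flow now 10.
Augment s→b→d→t: bottleneck 6, flow now 16.
No augmenting path remains; maximum flow = 16.
In the residual graph, reachable from s: {s, a, c}.
Min-cut edges: s→b (6), c→t (10); capacity 6 + 10 = 16.
This cut is saturated, so no flow can exceed 16.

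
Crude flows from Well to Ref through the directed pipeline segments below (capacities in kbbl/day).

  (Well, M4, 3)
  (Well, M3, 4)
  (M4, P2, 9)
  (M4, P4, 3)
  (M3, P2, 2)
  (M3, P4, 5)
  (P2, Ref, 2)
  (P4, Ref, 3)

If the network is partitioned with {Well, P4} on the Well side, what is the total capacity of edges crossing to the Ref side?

Edges leaving {Well, P4}: Well→M4 (3), Well→M3 (4), P4→Ref (3).
Cut capacity = 3 + 4 + 3 = 10.

10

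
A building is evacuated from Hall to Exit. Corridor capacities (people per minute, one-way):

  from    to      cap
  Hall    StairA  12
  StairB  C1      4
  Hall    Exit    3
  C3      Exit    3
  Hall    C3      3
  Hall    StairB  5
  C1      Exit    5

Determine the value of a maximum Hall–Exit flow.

10

Augment Hall→Exit: bottleneck 3, flow now 3.
Augment Hall→C3→Exit: bottleneck 3, flow now 6.
Augment Hall→StairB→C1→Exit: bottleneck 4, flow now 10.
No augmenting path remains; maximum flow = 10.
In the residual graph, reachable from Hall: {Hall, StairB, StairA}.
Min-cut edges: Hall→C3 (3), Hall→Exit (3), StairB→C1 (4); capacity 3 + 3 + 4 = 10.
This cut is saturated, so no flow can exceed 10.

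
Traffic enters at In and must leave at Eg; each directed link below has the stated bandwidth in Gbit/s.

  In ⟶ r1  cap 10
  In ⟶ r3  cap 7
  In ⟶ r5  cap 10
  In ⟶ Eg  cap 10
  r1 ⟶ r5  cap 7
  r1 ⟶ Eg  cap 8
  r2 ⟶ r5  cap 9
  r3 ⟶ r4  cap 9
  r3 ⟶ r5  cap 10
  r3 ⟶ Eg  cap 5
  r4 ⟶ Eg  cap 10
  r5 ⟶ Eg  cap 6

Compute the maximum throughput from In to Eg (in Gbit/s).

Augment In→Eg: bottleneck 10, flow now 10.
Augment In→r1→Eg: bottleneck 8, flow now 18.
Augment In→r3→Eg: bottleneck 5, flow now 23.
Augment In→r5→Eg: bottleneck 6, flow now 29.
Augment In→r3→r4→Eg: bottleneck 2, flow now 31.
No augmenting path remains; maximum flow = 31.
In the residual graph, reachable from In: {In, r1, r5}.
Min-cut edges: In→r3 (7), In→Eg (10), r1→Eg (8), r5→Eg (6); capacity 7 + 10 + 8 + 6 = 31.
This cut is saturated, so no flow can exceed 31.

31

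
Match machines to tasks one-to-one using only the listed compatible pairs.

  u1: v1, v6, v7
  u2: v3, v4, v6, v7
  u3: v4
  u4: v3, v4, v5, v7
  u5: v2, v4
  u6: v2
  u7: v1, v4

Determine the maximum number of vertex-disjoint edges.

6

Unit-capacity flow: source→left, listed edges, right→sink; max matching = max flow.
Augmenting path u1→v1 (+1); matched 1.
Augmenting path u2→v3 (+1); matched 2.
Augmenting path u3→v4 (+1); matched 3.
Augmenting path u4→v5 (+1); matched 4.
Augmenting path u5→v2 (+1); matched 5.
Augmenting path u7→v1→u1→v6 (+1); matched 6.
No augmenting path remains; maximum matching = 6.
König certificate: {u1, u2, u4, u7, v2, v4} is a vertex cover of size 6 (every listed pair touches it), so no matching can be larger.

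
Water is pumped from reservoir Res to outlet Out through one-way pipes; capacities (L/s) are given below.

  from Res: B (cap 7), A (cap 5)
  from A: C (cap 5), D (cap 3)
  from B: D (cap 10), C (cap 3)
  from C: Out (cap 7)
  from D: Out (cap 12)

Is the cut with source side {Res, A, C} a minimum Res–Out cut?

No — its capacity is 17, but the minimum cut has capacity 12.

Given cut capacity: 7 + 3 + 7 = 17.
Augment Res→A→C→Out: bottleneck 5, flow now 5.
Augment Res→B→C→Out: bottleneck 2, flow now 7.
Augment Res→B→D→Out: bottleneck 5, flow now 12.
No augmenting path remains; maximum flow = 12.
In the residual graph, reachable from Res: {Res}.
Min-cut edges: Res→A (5), Res→B (7); capacity 5 + 7 = 12.
Cut capacity 17 exceeds the max flow 12, so it is not minimum.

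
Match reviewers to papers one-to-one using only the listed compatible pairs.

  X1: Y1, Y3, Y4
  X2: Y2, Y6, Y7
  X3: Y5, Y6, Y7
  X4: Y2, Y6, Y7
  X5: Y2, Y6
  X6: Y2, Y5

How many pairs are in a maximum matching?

Unit-capacity flow: source→left, listed edges, right→sink; max matching = max flow.
Augmenting path X1→Y1 (+1); matched 1.
Augmenting path X2→Y2 (+1); matched 2.
Augmenting path X3→Y5 (+1); matched 3.
Augmenting path X4→Y6 (+1); matched 4.
Augmenting path X5→Y2→X2→Y7 (+1); matched 5.
No augmenting path remains; maximum matching = 5.
König certificate: {X1, Y2, Y5, Y6, Y7} is a vertex cover of size 5 (every listed pair touches it), so no matching can be larger.

5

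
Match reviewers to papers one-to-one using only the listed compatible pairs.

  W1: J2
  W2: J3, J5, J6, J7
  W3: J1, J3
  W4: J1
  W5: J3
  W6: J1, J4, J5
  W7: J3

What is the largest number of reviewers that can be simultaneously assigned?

Unit-capacity flow: source→left, listed edges, right→sink; max matching = max flow.
Augmenting path W1→J2 (+1); matched 1.
Augmenting path W2→J3 (+1); matched 2.
Augmenting path W3→J1 (+1); matched 3.
Augmenting path W6→J4 (+1); matched 4.
Augmenting path W5→J3→W2→J5 (+1); matched 5.
No augmenting path remains; maximum matching = 5.
König certificate: {W1, W2, W6, J1, J3} is a vertex cover of size 5 (every listed pair touches it), so no matching can be larger.

5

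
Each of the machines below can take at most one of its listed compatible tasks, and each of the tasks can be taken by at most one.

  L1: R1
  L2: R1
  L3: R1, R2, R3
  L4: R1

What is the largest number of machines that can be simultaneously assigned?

Unit-capacity flow: source→left, listed edges, right→sink; max matching = max flow.
Augmenting path L1→R1 (+1); matched 1.
Augmenting path L3→R2 (+1); matched 2.
No augmenting path remains; maximum matching = 2.
König certificate: {L3, R1} is a vertex cover of size 2 (every listed pair touches it), so no matching can be larger.

2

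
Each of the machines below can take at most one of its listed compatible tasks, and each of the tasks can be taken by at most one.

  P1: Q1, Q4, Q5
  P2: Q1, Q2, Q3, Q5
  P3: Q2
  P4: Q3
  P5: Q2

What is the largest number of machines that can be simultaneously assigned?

4

Unit-capacity flow: source→left, listed edges, right→sink; max matching = max flow.
Augmenting path P1→Q1 (+1); matched 1.
Augmenting path P2→Q2 (+1); matched 2.
Augmenting path P4→Q3 (+1); matched 3.
Augmenting path P3→Q2→P2→Q5 (+1); matched 4.
No augmenting path remains; maximum matching = 4.
König certificate: {P1, P2, P4, Q2} is a vertex cover of size 4 (every listed pair touches it), so no matching can be larger.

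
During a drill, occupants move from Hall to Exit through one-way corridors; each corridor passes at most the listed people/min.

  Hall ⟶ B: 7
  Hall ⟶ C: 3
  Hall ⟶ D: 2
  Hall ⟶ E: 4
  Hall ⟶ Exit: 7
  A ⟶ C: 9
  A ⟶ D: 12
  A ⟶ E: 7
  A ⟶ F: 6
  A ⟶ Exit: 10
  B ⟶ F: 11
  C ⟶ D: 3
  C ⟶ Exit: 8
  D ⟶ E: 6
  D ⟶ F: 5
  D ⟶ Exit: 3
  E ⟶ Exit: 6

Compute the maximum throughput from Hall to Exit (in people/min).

16

Augment Hall→Exit: bottleneck 7, flow now 7.
Augment Hall→C→Exit: bottleneck 3, flow now 10.
Augment Hall→D→Exit: bottleneck 2, flow now 12.
Augment Hall→E→Exit: bottleneck 4, flow now 16.
No augmenting path remains; maximum flow = 16.
In the residual graph, reachable from Hall: {Hall, B, F}.
Min-cut edges: Hall→C (3), Hall→D (2), Hall→E (4), Hall→Exit (7); capacity 3 + 2 + 4 + 7 = 16.
This cut is saturated, so no flow can exceed 16.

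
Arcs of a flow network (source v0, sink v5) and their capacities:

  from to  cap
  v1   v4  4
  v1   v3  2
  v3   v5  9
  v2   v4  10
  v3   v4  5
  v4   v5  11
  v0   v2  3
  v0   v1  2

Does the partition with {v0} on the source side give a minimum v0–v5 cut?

Yes — it is a minimum cut (capacity 5).

Given cut capacity: 2 + 3 = 5.
Augment v0→v1→v3→v5: bottleneck 2, flow now 2.
Augment v0→v2→v4→v5: bottleneck 3, flow now 5.
No augmenting path remains; maximum flow = 5.
Cut capacity 5 equals the max flow, so it is a minimum cut.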